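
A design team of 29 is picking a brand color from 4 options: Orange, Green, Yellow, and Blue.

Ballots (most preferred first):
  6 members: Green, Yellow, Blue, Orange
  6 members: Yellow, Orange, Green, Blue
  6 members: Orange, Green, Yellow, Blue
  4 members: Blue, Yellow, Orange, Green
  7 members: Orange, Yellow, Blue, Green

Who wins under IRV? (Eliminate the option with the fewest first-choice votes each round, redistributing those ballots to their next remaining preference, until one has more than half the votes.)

Round 1: Orange 13, Green 6, Yellow 6, Blue 4. Blue eliminated.
Round 2: Orange 13, Green 6, Yellow 10. Green eliminated.
Round 3: Orange 13, Yellow 16. Yellow has a majority (≥15).

Yellow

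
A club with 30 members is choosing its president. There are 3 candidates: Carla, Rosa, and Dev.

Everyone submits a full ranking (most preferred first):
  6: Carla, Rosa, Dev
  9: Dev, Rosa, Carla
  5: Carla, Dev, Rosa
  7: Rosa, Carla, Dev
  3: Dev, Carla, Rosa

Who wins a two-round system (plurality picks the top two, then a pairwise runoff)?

Round 1 first-place votes: Carla 11, Rosa 7, Dev 12. Dev and Carla advance.
Runoff: Dev is ranked above Carla on 12 ballots, Carla above Dev on 18.

Carla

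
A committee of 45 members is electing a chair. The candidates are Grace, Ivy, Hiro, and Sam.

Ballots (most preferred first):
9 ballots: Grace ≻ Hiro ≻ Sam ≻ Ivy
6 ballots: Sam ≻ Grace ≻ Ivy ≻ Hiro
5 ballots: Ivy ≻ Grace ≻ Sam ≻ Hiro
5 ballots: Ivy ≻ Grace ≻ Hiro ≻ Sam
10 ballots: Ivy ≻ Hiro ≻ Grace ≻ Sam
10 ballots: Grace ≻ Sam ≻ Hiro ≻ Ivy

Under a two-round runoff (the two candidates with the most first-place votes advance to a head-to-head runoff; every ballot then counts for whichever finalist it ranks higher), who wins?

Grace

Round 1 first-place votes: Grace 19, Ivy 20, Hiro 0, Sam 6. Ivy and Grace advance.
Runoff: Ivy is ranked above Grace on 20 ballots, Grace above Ivy on 25.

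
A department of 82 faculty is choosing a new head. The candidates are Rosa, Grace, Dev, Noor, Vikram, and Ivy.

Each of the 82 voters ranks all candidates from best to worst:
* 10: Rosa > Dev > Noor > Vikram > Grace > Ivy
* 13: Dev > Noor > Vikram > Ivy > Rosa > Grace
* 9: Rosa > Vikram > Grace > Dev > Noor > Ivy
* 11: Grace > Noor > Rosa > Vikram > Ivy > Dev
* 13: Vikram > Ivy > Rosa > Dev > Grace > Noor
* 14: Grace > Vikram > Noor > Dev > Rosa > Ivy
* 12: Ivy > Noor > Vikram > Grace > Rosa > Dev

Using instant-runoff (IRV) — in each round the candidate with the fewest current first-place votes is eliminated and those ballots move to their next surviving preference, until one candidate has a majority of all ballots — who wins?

Vikram

Round 1: Rosa 19, Grace 25, Dev 13, Noor 0, Vikram 13, Ivy 12. Noor eliminated.
Round 2: Rosa 19, Grace 25, Dev 13, Vikram 13, Ivy 12. Ivy eliminated.
Round 3: Rosa 19, Grace 25, Dev 13, Vikram 25. Dev eliminated.
Round 4: Rosa 19, Grace 25, Vikram 38. Rosa eliminated.
Round 5: Grace 25, Vikram 57. Vikram has a majority (≥42).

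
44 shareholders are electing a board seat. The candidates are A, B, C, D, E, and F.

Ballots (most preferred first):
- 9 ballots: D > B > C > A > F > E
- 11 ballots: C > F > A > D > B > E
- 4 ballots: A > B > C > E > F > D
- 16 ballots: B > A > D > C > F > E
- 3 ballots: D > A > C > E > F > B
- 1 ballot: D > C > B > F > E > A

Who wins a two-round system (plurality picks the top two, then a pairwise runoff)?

D

Round 1 first-place votes: A 4, B 16, C 11, D 13, E 0, F 0. B and D advance.
Runoff: B is ranked above D on 20 ballots, D above B on 24.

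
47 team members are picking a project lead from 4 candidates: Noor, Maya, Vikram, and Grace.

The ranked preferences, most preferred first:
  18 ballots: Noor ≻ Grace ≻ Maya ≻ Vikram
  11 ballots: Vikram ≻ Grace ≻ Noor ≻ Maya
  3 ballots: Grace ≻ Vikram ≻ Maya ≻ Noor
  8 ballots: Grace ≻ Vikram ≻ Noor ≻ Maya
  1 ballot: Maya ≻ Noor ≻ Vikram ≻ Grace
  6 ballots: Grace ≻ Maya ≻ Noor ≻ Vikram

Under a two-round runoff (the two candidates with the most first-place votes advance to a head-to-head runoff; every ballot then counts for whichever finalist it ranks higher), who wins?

Round 1 first-place votes: Noor 18, Maya 1, Vikram 11, Grace 17. Noor and Grace advance.
Runoff: Noor is ranked above Grace on 19 ballots, Grace above Noor on 28.

Grace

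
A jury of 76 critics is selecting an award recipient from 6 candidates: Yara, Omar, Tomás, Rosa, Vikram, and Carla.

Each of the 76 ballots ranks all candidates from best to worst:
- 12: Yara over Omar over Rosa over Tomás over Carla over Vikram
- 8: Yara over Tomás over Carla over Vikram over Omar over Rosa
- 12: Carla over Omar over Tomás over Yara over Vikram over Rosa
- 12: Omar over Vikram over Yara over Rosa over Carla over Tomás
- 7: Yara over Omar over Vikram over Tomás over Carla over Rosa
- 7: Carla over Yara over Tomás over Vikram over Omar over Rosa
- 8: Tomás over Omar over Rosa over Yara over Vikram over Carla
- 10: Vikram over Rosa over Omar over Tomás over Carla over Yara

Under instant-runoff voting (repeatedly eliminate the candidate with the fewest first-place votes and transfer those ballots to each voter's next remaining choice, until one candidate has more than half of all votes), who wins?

Round 1: Yara 27, Omar 12, Tomás 8, Rosa 0, Vikram 10, Carla 19. Rosa eliminated.
Round 2: Yara 27, Omar 12, Tomás 8, Vikram 10, Carla 19. Tomás eliminated.
Round 3: Yara 27, Omar 20, Vikram 10, Carla 19. Vikram eliminated.
Round 4: Yara 27, Omar 30, Carla 19. Carla eliminated.
Round 5: Yara 34, Omar 42. Omar has a majority (≥39).

Omar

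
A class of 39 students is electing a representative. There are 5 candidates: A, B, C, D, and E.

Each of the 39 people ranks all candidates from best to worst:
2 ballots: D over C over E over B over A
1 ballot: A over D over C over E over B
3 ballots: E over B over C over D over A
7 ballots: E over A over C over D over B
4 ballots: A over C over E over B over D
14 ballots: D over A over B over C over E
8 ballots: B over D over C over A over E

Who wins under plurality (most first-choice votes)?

First-place votes: A 5, B 8, C 0, D 16, E 10.

D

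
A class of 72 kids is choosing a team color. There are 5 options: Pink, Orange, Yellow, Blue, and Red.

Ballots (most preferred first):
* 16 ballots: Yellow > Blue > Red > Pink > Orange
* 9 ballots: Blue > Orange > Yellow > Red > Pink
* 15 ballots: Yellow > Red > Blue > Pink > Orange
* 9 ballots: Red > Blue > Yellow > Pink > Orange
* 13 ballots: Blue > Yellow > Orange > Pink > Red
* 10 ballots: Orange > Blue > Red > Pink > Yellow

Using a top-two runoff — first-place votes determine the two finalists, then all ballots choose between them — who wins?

Blue

Round 1 first-place votes: Pink 0, Orange 10, Yellow 31, Blue 22, Red 9. Yellow and Blue advance.
Runoff: Yellow is ranked above Blue on 31 ballots, Blue above Yellow on 41.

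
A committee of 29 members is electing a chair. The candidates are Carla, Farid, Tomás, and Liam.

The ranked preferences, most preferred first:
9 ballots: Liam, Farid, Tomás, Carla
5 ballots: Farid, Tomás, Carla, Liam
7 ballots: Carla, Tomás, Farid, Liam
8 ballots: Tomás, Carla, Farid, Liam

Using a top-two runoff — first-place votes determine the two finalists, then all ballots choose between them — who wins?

Round 1 first-place votes: Carla 7, Farid 5, Tomás 8, Liam 9. Liam and Tomás advance.
Runoff: Liam is ranked above Tomás on 9 ballots, Tomás above Liam on 20.

Tomás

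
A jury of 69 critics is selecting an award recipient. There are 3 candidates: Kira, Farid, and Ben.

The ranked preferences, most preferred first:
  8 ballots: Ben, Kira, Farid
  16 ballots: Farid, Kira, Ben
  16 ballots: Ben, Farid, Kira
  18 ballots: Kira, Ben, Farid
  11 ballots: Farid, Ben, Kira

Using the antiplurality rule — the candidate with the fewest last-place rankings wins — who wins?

Ben

Last-place votes: Kira 27, Farid 26, Ben 16.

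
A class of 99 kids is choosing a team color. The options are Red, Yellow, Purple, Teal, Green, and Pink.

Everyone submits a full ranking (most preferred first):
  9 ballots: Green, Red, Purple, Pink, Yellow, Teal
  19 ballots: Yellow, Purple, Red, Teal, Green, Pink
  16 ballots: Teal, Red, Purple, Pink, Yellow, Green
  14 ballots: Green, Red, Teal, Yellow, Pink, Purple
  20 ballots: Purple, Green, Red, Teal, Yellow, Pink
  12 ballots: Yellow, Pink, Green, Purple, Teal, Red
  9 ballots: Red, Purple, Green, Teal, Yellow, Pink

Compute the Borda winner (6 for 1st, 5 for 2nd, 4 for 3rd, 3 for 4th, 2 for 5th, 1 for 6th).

Red: 9×5 + 19×4 + 16×5 + 14×5 + 20×4 + 12×1 + 9×6 = 417
Yellow: 9×2 + 19×6 + 16×2 + 14×3 + 20×2 + 12×6 + 9×2 = 336
Purple: 9×4 + 19×5 + 16×4 + 14×1 + 20×6 + 12×3 + 9×5 = 410
Teal: 9×1 + 19×3 + 16×6 + 14×4 + 20×3 + 12×2 + 9×3 = 329
Green: 9×6 + 19×2 + 16×1 + 14×6 + 20×5 + 12×4 + 9×4 = 376
Pink: 9×3 + 19×1 + 16×3 + 14×2 + 20×1 + 12×5 + 9×1 = 211

Red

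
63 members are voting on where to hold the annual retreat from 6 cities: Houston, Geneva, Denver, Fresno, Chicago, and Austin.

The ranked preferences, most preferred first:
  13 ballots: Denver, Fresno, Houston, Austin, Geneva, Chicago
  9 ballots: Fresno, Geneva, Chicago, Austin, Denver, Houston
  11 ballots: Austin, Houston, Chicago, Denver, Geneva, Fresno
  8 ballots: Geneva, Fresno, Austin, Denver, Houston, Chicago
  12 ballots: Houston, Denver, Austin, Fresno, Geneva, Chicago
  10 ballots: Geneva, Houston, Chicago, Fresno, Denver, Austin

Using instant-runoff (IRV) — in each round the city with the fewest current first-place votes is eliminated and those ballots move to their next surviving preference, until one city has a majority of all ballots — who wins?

Houston

Round 1: Houston 12, Geneva 18, Denver 13, Fresno 9, Chicago 0, Austin 11. Chicago eliminated.
Round 2: Houston 12, Geneva 18, Denver 13, Fresno 9, Austin 11. Fresno eliminated.
Round 3: Houston 12, Geneva 27, Denver 13, Austin 11. Austin eliminated.
Round 4: Houston 23, Geneva 27, Denver 13. Denver eliminated.
Round 5: Houston 36, Geneva 27. Houston has a majority (≥32).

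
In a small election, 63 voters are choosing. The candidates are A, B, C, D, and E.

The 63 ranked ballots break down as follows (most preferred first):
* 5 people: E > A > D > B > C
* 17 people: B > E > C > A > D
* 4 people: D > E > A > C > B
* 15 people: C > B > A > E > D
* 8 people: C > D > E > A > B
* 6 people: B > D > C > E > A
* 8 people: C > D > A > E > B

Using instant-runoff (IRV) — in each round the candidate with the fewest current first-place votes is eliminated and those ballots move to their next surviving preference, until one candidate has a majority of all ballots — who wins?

Round 1: A 0, B 23, C 31, D 4, E 5. A eliminated.
Round 2: B 23, C 31, D 4, E 5. D eliminated.
Round 3: B 23, C 31, E 9. E eliminated.
Round 4: B 28, C 35. C has a majority (≥32).

C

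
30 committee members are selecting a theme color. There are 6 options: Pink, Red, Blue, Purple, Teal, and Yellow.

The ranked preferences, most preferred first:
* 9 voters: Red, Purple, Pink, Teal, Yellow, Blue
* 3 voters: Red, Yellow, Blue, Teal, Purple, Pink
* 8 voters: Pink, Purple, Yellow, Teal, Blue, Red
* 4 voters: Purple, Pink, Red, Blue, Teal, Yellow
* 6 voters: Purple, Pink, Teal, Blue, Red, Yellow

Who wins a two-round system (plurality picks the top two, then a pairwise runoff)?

Purple

Round 1 first-place votes: Pink 8, Red 12, Blue 0, Purple 10, Teal 0, Yellow 0. Red and Purple advance.
Runoff: Red is ranked above Purple on 12 ballots, Purple above Red on 18.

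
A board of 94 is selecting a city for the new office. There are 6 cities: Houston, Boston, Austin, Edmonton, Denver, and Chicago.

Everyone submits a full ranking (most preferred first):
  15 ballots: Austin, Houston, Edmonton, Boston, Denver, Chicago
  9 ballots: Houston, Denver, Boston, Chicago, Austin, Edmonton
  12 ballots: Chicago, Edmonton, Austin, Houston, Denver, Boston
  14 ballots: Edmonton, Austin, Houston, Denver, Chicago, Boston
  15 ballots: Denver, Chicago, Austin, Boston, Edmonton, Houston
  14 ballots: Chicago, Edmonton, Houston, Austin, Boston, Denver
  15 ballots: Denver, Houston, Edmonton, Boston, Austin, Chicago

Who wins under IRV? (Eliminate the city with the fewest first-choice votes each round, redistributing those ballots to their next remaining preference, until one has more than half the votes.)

Round 1: Houston 9, Boston 0, Austin 15, Edmonton 14, Denver 30, Chicago 26. Boston eliminated.
Round 2: Houston 9, Austin 15, Edmonton 14, Denver 30, Chicago 26. Houston eliminated.
Round 3: Austin 15, Edmonton 14, Denver 39, Chicago 26. Edmonton eliminated.
Round 4: Austin 29, Denver 39, Chicago 26. Chicago eliminated.
Round 5: Austin 55, Denver 39. Austin has a majority (≥48).

Austin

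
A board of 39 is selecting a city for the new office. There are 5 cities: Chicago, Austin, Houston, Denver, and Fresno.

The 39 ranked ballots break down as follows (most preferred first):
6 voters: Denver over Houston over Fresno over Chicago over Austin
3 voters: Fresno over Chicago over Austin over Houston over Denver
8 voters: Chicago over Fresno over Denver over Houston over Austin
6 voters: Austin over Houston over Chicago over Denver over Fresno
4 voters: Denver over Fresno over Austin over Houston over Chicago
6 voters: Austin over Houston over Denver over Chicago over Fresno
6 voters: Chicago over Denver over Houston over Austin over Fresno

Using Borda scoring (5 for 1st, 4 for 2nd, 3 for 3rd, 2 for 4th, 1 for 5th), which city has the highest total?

Denver

Chicago: 6×2 + 3×4 + 8×5 + 6×3 + 4×1 + 6×2 + 6×5 = 128
Austin: 6×1 + 3×3 + 8×1 + 6×5 + 4×3 + 6×5 + 6×2 = 107
Houston: 6×4 + 3×2 + 8×2 + 6×4 + 4×2 + 6×4 + 6×3 = 120
Denver: 6×5 + 3×1 + 8×3 + 6×2 + 4×5 + 6×3 + 6×4 = 131
Fresno: 6×3 + 3×5 + 8×4 + 6×1 + 4×4 + 6×1 + 6×1 = 99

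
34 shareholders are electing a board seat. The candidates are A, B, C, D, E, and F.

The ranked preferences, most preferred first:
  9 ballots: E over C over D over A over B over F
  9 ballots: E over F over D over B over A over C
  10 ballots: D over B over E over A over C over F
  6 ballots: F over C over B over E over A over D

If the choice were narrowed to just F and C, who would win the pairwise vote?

F is ranked above C on 15 ballots; C above F on 19.

C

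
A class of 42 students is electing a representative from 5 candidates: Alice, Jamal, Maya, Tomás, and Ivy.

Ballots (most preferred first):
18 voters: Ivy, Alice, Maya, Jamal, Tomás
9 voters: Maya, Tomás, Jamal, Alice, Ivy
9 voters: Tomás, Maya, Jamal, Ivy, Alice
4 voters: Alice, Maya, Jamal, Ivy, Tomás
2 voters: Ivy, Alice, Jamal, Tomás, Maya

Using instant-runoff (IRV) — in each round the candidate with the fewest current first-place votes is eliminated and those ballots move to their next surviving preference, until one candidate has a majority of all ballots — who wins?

Round 1: Alice 4, Jamal 0, Maya 9, Tomás 9, Ivy 20. Jamal eliminated.
Round 2: Alice 4, Maya 9, Tomás 9, Ivy 20. Alice eliminated.
Round 3: Maya 13, Tomás 9, Ivy 20. Tomás eliminated.
Round 4: Maya 22, Ivy 20. Maya has a majority (≥22).

Maya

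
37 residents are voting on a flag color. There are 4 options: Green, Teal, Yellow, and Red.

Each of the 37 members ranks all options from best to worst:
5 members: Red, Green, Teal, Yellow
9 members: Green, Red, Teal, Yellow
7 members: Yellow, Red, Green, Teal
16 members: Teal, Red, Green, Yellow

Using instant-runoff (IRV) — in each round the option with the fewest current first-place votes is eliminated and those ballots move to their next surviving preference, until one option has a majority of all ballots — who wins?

Green

Round 1: Green 9, Teal 16, Yellow 7, Red 5. Red eliminated.
Round 2: Green 14, Teal 16, Yellow 7. Yellow eliminated.
Round 3: Green 21, Teal 16. Green has a majority (≥19).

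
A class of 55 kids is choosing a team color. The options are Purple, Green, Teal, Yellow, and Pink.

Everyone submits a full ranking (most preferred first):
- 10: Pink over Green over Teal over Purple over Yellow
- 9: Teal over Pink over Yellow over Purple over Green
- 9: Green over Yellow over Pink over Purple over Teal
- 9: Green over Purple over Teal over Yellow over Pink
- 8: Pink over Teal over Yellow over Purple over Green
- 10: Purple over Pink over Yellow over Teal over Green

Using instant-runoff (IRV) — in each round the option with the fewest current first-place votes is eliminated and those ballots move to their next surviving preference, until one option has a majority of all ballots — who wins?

Round 1: Purple 10, Green 18, Teal 9, Yellow 0, Pink 18. Yellow eliminated.
Round 2: Purple 10, Green 18, Teal 9, Pink 18. Teal eliminated.
Round 3: Purple 10, Green 18, Pink 27. Purple eliminated.
Round 4: Green 18, Pink 37. Pink has a majority (≥28).

Pink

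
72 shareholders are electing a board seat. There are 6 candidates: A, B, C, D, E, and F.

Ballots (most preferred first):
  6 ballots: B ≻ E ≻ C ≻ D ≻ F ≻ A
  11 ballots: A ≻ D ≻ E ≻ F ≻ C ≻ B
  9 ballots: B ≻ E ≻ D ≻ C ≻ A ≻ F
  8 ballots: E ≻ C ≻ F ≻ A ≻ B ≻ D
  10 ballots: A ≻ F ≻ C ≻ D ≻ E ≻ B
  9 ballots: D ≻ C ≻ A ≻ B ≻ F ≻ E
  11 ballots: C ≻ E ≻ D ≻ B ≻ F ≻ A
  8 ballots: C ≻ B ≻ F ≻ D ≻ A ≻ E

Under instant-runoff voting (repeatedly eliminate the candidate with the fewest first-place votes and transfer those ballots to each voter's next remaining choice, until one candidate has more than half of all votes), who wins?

C

Round 1: A 21, B 15, C 19, D 9, E 8, F 0. F eliminated.
Round 2: A 21, B 15, C 19, D 9, E 8. E eliminated.
Round 3: A 21, B 15, C 27, D 9. D eliminated.
Round 4: A 21, B 15, C 36. B eliminated.
Round 5: A 21, C 51. C has a majority (≥37).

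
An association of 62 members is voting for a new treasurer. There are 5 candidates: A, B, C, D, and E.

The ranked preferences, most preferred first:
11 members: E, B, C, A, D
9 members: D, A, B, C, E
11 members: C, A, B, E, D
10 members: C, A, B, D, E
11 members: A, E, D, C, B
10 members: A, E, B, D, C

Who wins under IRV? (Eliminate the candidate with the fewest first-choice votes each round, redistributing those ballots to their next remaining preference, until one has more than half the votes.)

C

Round 1: A 21, B 0, C 21, D 9, E 11. B eliminated.
Round 2: A 21, C 21, D 9, E 11. D eliminated.
Round 3: A 30, C 21, E 11. E eliminated.
Round 4: A 30, C 32. C has a majority (≥32).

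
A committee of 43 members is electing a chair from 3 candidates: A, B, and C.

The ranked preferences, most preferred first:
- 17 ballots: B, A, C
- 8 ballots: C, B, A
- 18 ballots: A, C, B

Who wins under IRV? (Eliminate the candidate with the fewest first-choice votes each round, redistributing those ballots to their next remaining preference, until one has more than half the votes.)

Round 1: A 18, B 17, C 8. C eliminated.
Round 2: A 18, B 25. B has a majority (≥22).

B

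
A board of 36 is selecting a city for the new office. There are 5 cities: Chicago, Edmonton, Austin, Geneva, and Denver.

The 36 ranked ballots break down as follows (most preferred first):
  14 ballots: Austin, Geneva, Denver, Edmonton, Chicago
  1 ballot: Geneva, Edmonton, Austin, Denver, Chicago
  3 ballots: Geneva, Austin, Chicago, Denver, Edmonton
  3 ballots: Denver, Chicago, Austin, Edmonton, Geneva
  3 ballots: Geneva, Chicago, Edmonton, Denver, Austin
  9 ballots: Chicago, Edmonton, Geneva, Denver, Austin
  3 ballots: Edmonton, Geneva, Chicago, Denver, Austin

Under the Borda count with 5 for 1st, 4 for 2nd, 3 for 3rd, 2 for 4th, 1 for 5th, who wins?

Geneva

Chicago: 14×1 + 1×1 + 3×3 + 3×4 + 3×4 + 9×5 + 3×3 = 102
Edmonton: 14×2 + 1×4 + 3×1 + 3×2 + 3×3 + 9×4 + 3×5 = 101
Austin: 14×5 + 1×3 + 3×4 + 3×3 + 3×1 + 9×1 + 3×1 = 109
Geneva: 14×4 + 1×5 + 3×5 + 3×1 + 3×5 + 9×3 + 3×4 = 133
Denver: 14×3 + 1×2 + 3×2 + 3×5 + 3×2 + 9×2 + 3×2 = 95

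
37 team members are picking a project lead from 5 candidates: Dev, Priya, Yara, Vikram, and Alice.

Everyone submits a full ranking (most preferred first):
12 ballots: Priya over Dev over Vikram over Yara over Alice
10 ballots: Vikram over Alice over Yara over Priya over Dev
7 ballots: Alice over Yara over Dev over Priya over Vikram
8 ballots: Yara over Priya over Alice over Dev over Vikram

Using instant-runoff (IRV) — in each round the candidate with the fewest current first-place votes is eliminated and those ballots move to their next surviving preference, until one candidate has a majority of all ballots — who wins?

Round 1: Dev 0, Priya 12, Yara 8, Vikram 10, Alice 7. Dev eliminated.
Round 2: Priya 12, Yara 8, Vikram 10, Alice 7. Alice eliminated.
Round 3: Priya 12, Yara 15, Vikram 10. Vikram eliminated.
Round 4: Priya 12, Yara 25. Yara has a majority (≥19).

Yara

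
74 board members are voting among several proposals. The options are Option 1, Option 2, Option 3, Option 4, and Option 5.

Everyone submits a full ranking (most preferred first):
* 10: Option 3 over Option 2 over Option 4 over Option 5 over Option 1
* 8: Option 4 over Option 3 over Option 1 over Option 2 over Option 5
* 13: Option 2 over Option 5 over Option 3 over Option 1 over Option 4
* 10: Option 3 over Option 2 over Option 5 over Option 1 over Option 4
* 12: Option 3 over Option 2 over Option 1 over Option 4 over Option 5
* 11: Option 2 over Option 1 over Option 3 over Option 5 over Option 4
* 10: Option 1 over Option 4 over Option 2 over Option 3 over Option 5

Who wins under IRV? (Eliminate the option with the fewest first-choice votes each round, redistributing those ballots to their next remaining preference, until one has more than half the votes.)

Round 1: Option 1 10, Option 2 24, Option 3 32, Option 4 8, Option 5 0. Option 5 eliminated.
Round 2: Option 1 10, Option 2 24, Option 3 32, Option 4 8. Option 4 eliminated.
Round 3: Option 1 10, Option 2 24, Option 3 40. Option 3 has a majority (≥38).

Option 3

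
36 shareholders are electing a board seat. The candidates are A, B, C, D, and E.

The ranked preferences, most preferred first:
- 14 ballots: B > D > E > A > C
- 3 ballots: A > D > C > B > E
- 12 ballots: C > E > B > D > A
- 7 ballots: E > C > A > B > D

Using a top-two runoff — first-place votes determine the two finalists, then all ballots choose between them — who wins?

Round 1 first-place votes: A 3, B 14, C 12, D 0, E 7. B and C advance.
Runoff: B is ranked above C on 14 ballots, C above B on 22.

C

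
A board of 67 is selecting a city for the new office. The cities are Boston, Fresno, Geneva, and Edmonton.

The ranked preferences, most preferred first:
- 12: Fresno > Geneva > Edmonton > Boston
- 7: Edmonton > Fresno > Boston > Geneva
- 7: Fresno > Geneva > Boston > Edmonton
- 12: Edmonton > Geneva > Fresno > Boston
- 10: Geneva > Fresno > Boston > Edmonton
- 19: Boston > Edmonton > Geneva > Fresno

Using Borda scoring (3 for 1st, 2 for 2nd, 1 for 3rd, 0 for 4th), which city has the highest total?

Boston: 12×0 + 7×1 + 7×1 + 12×0 + 10×1 + 19×3 = 81
Fresno: 12×3 + 7×2 + 7×3 + 12×1 + 10×2 + 19×0 = 103
Geneva: 12×2 + 7×0 + 7×2 + 12×2 + 10×3 + 19×1 = 111
Edmonton: 12×1 + 7×3 + 7×0 + 12×3 + 10×0 + 19×2 = 107

Geneva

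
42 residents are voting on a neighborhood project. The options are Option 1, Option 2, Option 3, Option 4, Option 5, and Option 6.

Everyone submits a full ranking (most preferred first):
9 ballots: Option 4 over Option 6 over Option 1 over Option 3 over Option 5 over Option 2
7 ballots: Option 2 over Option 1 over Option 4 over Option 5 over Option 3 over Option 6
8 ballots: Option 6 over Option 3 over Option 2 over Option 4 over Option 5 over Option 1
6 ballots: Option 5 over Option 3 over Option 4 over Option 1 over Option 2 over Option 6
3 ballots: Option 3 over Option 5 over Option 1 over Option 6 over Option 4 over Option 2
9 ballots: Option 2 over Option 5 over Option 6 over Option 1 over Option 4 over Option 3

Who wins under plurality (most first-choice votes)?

Option 2

First-place votes: Option 1 0, Option 2 16, Option 3 3, Option 4 9, Option 5 6, Option 6 8.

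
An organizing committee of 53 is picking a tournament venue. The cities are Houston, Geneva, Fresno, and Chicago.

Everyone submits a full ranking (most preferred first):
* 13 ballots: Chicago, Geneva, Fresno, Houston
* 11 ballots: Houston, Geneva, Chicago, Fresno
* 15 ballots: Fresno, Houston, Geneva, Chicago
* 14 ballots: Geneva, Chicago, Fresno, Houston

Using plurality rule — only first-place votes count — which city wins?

Fresno

First-place votes: Houston 11, Geneva 14, Fresno 15, Chicago 13.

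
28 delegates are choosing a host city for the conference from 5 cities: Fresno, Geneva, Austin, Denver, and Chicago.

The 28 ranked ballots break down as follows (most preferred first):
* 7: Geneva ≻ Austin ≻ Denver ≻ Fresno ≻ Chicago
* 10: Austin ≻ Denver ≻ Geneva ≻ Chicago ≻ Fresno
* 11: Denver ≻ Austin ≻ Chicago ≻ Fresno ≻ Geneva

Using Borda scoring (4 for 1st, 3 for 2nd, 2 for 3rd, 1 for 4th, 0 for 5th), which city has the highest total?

Fresno: 7×1 + 10×0 + 11×1 = 18
Geneva: 7×4 + 10×2 + 11×0 = 48
Austin: 7×3 + 10×4 + 11×3 = 94
Denver: 7×2 + 10×3 + 11×4 = 88
Chicago: 7×0 + 10×1 + 11×2 = 32

Austin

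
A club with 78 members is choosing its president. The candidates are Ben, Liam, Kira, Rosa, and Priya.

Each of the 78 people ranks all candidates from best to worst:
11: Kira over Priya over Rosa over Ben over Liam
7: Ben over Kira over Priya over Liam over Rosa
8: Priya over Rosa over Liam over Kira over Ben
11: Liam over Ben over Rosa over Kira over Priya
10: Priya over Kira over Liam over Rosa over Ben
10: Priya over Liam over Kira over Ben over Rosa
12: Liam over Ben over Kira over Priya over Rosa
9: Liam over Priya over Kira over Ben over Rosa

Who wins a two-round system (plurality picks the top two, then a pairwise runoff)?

Round 1 first-place votes: Ben 7, Liam 32, Kira 11, Rosa 0, Priya 28. Liam and Priya advance.
Runoff: Liam is ranked above Priya on 32 ballots, Priya above Liam on 46.

Priya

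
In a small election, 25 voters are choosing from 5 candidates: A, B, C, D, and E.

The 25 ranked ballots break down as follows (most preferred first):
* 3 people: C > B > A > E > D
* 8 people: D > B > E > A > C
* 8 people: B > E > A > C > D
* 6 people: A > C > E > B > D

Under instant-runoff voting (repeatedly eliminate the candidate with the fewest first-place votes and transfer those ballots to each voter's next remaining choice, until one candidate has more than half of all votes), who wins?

Round 1: A 6, B 8, C 3, D 8, E 0. E eliminated.
Round 2: A 6, B 8, C 3, D 8. C eliminated.
Round 3: A 6, B 11, D 8. A eliminated.
Round 4: B 17, D 8. B has a majority (≥13).

B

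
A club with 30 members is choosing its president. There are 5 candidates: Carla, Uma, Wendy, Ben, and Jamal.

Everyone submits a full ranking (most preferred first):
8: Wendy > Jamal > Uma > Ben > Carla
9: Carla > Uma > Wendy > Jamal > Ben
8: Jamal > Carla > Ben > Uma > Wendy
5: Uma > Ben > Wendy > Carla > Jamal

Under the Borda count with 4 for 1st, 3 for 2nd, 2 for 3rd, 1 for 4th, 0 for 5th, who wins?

Uma

Carla: 8×0 + 9×4 + 8×3 + 5×1 = 65
Uma: 8×2 + 9×3 + 8×1 + 5×4 = 71
Wendy: 8×4 + 9×2 + 8×0 + 5×2 = 60
Ben: 8×1 + 9×0 + 8×2 + 5×3 = 39
Jamal: 8×3 + 9×1 + 8×4 + 5×0 = 65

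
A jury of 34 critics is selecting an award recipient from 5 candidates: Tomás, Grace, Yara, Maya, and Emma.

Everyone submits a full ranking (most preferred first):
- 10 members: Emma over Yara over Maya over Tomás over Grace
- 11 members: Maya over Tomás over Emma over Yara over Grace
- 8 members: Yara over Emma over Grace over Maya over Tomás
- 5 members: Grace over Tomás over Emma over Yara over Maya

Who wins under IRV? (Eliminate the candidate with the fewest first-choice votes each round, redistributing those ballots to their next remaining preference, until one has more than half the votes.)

Round 1: Tomás 0, Grace 5, Yara 8, Maya 11, Emma 10. Tomás eliminated.
Round 2: Grace 5, Yara 8, Maya 11, Emma 10. Grace eliminated.
Round 3: Yara 8, Maya 11, Emma 15. Yara eliminated.
Round 4: Maya 11, Emma 23. Emma has a majority (≥18).

Emma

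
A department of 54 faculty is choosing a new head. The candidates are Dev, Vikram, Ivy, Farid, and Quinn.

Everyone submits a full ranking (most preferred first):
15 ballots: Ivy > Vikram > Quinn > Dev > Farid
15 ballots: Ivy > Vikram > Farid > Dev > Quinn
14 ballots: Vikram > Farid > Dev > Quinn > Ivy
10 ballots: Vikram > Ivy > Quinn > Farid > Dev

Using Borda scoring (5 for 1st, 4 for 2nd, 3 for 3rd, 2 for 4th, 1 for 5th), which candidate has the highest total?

Vikram

Dev: 15×2 + 15×2 + 14×3 + 10×1 = 112
Vikram: 15×4 + 15×4 + 14×5 + 10×5 = 240
Ivy: 15×5 + 15×5 + 14×1 + 10×4 = 204
Farid: 15×1 + 15×3 + 14×4 + 10×2 = 136
Quinn: 15×3 + 15×1 + 14×2 + 10×3 = 118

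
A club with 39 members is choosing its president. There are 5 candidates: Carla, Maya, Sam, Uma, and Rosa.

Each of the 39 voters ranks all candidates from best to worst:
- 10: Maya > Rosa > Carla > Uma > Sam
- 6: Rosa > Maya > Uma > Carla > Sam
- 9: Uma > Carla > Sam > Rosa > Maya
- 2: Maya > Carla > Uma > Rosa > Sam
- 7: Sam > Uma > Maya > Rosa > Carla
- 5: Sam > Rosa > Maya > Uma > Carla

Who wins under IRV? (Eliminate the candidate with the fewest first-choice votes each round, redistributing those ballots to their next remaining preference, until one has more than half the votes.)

Sam

Round 1: Carla 0, Maya 12, Sam 12, Uma 9, Rosa 6. Carla eliminated.
Round 2: Maya 12, Sam 12, Uma 9, Rosa 6. Rosa eliminated.
Round 3: Maya 18, Sam 12, Uma 9. Uma eliminated.
Round 4: Maya 18, Sam 21. Sam has a majority (≥20).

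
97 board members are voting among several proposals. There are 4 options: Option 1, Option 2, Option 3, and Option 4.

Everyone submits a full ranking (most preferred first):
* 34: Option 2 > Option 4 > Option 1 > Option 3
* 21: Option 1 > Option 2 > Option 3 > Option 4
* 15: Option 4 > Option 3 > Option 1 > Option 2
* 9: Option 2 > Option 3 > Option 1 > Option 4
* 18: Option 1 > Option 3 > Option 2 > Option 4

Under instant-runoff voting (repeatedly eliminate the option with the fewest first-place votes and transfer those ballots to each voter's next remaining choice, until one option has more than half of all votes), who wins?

Option 1

Round 1: Option 1 39, Option 2 43, Option 3 0, Option 4 15. Option 3 eliminated.
Round 2: Option 1 39, Option 2 43, Option 4 15. Option 4 eliminated.
Round 3: Option 1 54, Option 2 43. Option 1 has a majority (≥49).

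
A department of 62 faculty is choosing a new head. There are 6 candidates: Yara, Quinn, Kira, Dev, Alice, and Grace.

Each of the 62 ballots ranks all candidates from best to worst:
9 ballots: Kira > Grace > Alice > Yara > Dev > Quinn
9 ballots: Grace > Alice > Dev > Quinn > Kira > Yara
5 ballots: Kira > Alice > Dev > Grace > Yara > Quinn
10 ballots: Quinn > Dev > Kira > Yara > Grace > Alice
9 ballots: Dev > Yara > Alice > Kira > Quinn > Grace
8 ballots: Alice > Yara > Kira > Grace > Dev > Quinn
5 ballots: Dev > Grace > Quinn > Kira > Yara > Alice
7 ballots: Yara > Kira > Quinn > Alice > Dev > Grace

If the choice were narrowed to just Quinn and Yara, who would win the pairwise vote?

Yara

Quinn is ranked above Yara on 24 ballots; Yara above Quinn on 38.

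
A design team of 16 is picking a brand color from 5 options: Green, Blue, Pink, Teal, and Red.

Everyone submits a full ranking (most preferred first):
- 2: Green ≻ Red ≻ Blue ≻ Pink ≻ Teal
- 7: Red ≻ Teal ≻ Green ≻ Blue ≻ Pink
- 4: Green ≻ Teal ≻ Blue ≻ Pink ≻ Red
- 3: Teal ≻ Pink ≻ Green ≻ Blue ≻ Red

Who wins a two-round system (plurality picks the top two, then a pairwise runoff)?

Green

Round 1 first-place votes: Green 6, Blue 0, Pink 0, Teal 3, Red 7. Red and Green advance.
Runoff: Red is ranked above Green on 7 ballots, Green above Red on 9.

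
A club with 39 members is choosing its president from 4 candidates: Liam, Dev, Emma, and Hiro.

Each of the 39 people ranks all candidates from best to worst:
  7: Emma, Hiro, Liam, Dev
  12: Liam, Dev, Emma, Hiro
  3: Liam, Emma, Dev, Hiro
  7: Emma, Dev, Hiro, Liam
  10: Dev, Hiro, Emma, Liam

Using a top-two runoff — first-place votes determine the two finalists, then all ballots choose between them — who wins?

Emma

Round 1 first-place votes: Liam 15, Dev 10, Emma 14, Hiro 0. Liam and Emma advance.
Runoff: Liam is ranked above Emma on 15 ballots, Emma above Liam on 24.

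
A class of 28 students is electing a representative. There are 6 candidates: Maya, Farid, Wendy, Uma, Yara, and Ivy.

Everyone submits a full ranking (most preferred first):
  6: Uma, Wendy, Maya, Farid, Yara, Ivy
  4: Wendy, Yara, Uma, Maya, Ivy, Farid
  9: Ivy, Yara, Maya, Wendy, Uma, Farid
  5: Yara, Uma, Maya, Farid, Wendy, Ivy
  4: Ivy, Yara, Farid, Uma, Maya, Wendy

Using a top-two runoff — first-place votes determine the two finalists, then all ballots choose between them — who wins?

Uma

Round 1 first-place votes: Maya 0, Farid 0, Wendy 4, Uma 6, Yara 5, Ivy 13. Ivy and Uma advance.
Runoff: Ivy is ranked above Uma on 13 ballots, Uma above Ivy on 15.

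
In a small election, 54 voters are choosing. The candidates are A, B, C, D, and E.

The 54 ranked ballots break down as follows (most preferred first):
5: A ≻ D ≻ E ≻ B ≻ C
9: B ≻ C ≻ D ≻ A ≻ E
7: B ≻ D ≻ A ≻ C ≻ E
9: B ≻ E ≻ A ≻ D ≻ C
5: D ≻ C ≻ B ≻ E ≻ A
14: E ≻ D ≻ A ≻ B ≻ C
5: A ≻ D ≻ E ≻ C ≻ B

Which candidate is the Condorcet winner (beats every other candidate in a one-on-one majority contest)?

D

D vs A: 35–19
D vs B: 29–25
D vs C: 45–9
D vs E: 31–23
D beats every other candidate.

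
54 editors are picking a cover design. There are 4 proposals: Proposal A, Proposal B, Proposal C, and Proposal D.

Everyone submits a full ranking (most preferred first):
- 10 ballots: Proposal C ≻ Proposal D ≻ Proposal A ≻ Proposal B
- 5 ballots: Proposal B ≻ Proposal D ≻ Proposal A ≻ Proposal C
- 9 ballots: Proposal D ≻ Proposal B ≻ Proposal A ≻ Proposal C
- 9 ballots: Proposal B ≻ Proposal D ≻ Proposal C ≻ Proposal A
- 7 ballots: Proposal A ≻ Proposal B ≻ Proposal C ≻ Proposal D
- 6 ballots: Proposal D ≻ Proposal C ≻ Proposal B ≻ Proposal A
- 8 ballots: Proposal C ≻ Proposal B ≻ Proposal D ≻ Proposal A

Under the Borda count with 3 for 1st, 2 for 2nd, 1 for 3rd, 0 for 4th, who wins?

Proposal D

Proposal A: 10×1 + 5×1 + 9×1 + 9×0 + 7×3 + 6×0 + 8×0 = 45
Proposal B: 10×0 + 5×3 + 9×2 + 9×3 + 7×2 + 6×1 + 8×2 = 96
Proposal C: 10×3 + 5×0 + 9×0 + 9×1 + 7×1 + 6×2 + 8×3 = 82
Proposal D: 10×2 + 5×2 + 9×3 + 9×2 + 7×0 + 6×3 + 8×1 = 101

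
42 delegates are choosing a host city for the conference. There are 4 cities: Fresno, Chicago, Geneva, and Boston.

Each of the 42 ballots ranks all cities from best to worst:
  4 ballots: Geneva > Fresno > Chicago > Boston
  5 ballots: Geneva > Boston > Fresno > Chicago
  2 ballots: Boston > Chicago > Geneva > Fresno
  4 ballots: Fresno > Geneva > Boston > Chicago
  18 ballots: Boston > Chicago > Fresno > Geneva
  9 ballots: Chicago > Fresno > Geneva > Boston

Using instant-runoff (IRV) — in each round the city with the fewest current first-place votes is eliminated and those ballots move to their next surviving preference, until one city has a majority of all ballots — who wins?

Round 1: Fresno 4, Chicago 9, Geneva 9, Boston 20. Fresno eliminated.
Round 2: Chicago 9, Geneva 13, Boston 20. Chicago eliminated.
Round 3: Geneva 22, Boston 20. Geneva has a majority (≥22).

Geneva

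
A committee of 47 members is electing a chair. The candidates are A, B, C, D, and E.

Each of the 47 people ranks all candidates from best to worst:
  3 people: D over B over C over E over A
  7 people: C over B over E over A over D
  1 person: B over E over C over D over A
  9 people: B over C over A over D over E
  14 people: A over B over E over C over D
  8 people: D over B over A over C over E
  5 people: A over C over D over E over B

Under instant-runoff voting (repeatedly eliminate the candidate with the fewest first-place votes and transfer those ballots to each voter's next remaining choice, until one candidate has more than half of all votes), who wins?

Round 1: A 19, B 10, C 7, D 11, E 0. E eliminated.
Round 2: A 19, B 10, C 7, D 11. C eliminated.
Round 3: A 19, B 17, D 11. D eliminated.
Round 4: A 19, B 28. B has a majority (≥24).

B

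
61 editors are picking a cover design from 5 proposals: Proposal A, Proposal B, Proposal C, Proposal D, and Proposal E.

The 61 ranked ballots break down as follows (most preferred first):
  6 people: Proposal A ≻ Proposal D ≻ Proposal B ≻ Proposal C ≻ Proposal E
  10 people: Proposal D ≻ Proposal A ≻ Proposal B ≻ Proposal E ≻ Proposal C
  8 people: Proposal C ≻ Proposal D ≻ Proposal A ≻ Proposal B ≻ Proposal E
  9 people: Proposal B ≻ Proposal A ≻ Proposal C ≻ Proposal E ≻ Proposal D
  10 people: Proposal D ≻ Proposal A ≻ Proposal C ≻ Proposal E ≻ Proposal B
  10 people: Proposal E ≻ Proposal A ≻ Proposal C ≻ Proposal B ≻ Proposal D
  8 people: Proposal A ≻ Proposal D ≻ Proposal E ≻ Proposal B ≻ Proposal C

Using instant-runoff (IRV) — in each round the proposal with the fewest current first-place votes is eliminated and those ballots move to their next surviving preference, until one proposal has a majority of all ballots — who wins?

Proposal A

Round 1: Proposal A 14, Proposal B 9, Proposal C 8, Proposal D 20, Proposal E 10. Proposal C eliminated.
Round 2: Proposal A 14, Proposal B 9, Proposal D 28, Proposal E 10. Proposal B eliminated.
Round 3: Proposal A 23, Proposal D 28, Proposal E 10. Proposal E eliminated.
Round 4: Proposal A 33, Proposal D 28. Proposal A has a majority (≥31).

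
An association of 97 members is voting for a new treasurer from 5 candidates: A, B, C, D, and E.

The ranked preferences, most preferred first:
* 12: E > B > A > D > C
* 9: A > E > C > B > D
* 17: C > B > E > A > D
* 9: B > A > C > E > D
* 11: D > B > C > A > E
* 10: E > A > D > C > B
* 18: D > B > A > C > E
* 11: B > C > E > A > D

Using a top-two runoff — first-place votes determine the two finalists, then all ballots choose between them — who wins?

E

Round 1 first-place votes: A 9, B 20, C 17, D 29, E 22. D and E advance.
Runoff: D is ranked above E on 29 ballots, E above D on 68.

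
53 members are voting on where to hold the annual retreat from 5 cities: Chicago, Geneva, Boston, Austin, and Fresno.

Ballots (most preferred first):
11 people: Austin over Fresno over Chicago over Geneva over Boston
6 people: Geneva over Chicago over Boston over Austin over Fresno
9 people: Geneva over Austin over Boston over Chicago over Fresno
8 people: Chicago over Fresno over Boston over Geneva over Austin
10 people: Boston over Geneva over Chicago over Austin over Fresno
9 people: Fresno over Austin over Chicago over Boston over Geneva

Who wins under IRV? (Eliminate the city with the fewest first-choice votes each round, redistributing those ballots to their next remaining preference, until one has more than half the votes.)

Fresno

Round 1: Chicago 8, Geneva 15, Boston 10, Austin 11, Fresno 9. Chicago eliminated.
Round 2: Geneva 15, Boston 10, Austin 11, Fresno 17. Boston eliminated.
Round 3: Geneva 25, Austin 11, Fresno 17. Austin eliminated.
Round 4: Geneva 25, Fresno 28. Fresno has a majority (≥27).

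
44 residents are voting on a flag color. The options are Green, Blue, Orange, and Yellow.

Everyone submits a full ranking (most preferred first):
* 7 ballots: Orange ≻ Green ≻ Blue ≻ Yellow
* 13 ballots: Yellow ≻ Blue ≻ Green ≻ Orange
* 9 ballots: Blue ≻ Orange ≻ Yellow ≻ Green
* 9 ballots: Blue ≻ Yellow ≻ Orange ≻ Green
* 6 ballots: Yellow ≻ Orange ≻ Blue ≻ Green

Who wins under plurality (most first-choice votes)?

Yellow

First-place votes: Green 0, Blue 18, Orange 7, Yellow 19.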